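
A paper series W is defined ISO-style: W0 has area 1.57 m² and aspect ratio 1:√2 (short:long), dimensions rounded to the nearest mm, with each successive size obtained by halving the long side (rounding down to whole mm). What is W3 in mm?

Let W0's short side be w mm. w · w√2 = 1.57 m² = 1,570,000 mm², so w ≈ 1053.6 mm and w√2 ≈ 1490.1 mm → W0 = 1054 × 1490 mm.
W1: ⌊1490/2⌋ × 1054 = 745 × 1054 mm
W2: ⌊1054/2⌋ × 745 = 527 × 745 mm
W3: ⌊745/2⌋ × 527 = 372 × 527 mm

372 × 527 mm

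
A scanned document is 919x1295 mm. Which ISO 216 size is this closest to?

C0 (917 × 1297 mm)

Aspect ratio 1295/919 ≈ 1.409 — close to the ISO √2 ≈ 1.414.
In the C-series (envelope sizes, between A and B): C0 = 917 × 1297 mm.
Off by 4 mm total — nearest standard size.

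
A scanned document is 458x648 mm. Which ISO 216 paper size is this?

Aspect ratio 648/458 ≈ 1.415 — close to the ISO √2 ≈ 1.414.
In the C-series (envelope sizes, between A and B): C2 = 458 × 648 mm.

C2 (458 × 648 mm)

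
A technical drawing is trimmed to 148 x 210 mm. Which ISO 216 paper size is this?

Aspect ratio 210/148 ≈ 1.419 — close to the ISO √2 ≈ 1.414.
In the A-series (A0 area = 1 m²): A5 = 148 × 210 mm.

A5 (148 × 210 mm)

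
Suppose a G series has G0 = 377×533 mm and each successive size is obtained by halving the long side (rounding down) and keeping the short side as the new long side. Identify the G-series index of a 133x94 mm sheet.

G0: 377 × 533 mm
G1: 266 × 377 mm
G2: 188 × 266 mm
G3: 133 × 188 mm
G4: 94 × 133 mm
G5: 66 × 94 mm
→ matches G4.

G4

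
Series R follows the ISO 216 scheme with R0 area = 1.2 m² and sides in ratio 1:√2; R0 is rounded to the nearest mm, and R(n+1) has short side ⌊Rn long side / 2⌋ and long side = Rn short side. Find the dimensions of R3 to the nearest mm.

325 × 460 mm

Let R0's short side be w mm. w · w√2 = 1.2 m² = 1,200,000 mm², so w ≈ 921.2 mm and w√2 ≈ 1302.7 mm → R0 = 921 × 1303 mm.
R1: ⌊1303/2⌋ × 921 = 651 × 921 mm
R2: ⌊921/2⌋ × 651 = 460 × 651 mm
R3: ⌊651/2⌋ × 460 = 325 × 460 mm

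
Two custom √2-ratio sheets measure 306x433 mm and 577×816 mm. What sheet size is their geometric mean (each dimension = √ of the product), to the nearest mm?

Short side: √(306 · 577) = √176562 ≈ 420.2 → 420 mm
Long side: √(433 · 816) = √353328 ≈ 594.4 → 594 mm

420 × 594 mm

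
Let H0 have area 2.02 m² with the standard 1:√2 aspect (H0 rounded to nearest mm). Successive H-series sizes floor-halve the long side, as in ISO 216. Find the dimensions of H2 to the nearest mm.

Let H0's short side be w mm. w · w√2 = 2.02 m² = 2,020,000 mm², so w ≈ 1195.1 mm and w√2 ≈ 1690.2 mm → H0 = 1195 × 1690 mm.
H1: ⌊1690/2⌋ × 1195 = 845 × 1195 mm
H2: ⌊1195/2⌋ × 845 = 597 × 845 mm

597 × 845 mm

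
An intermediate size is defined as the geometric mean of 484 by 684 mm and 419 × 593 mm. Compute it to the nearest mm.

450 × 637 mm

Short side: √(484 · 419) = √202796 ≈ 450.3 → 450 mm
Long side: √(684 · 593) = √405612 ≈ 636.9 → 637 mm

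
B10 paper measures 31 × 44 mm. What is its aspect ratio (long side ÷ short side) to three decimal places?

44 / 31 = 1.419
ISO 216 targets √2 ≈ 1.414; the +0.005 deviation is from mm rounding.

1.419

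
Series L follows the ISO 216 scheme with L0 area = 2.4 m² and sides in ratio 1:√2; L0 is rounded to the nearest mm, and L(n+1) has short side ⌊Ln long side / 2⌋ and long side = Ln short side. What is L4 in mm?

325 × 460 mm

Let L0's short side be w mm. w · w√2 = 2.4 m² = 2,400,000 mm², so w ≈ 1302.7 mm and w√2 ≈ 1842.3 mm → L0 = 1303 × 1842 mm.
L1: ⌊1842/2⌋ × 1303 = 921 × 1303 mm
L2: ⌊1303/2⌋ × 921 = 651 × 921 mm
L3: ⌊921/2⌋ × 651 = 460 × 651 mm
L4: ⌊651/2⌋ × 460 = 325 × 460 mm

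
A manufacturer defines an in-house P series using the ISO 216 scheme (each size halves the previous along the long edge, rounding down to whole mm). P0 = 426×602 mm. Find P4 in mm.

P1: ⌊602/2⌋ × 426 = 301 × 426 mm
P2: ⌊426/2⌋ × 301 = 213 × 301 mm
P3: ⌊301/2⌋ × 213 = 150 × 213 mm
P4: ⌊213/2⌋ × 150 = 106 × 150 mm

106 × 150 mm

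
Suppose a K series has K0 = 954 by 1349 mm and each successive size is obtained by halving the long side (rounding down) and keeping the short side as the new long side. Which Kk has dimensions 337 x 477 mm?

K3

K0: 954 × 1349 mm
K1: 674 × 954 mm
K2: 477 × 674 mm
K3: 337 × 477 mm
K4: 238 × 337 mm
→ matches K3.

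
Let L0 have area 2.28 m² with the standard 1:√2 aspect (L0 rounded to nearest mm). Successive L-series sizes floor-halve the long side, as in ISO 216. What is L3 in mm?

Let L0's short side be w mm. w · w√2 = 2.28 m² = 2,280,000 mm², so w ≈ 1269.7 mm and w√2 ≈ 1795.7 mm → L0 = 1270 × 1796 mm.
L1: ⌊1796/2⌋ × 1270 = 898 × 1270 mm
L2: ⌊1270/2⌋ × 898 = 635 × 898 mm
L3: ⌊898/2⌋ × 635 = 449 × 635 mm

449 × 635 mm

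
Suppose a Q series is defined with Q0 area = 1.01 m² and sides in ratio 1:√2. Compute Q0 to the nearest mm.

Let the short side be w mm. Then w · w√2 = 1.01 m² = 1,010,000 mm².
w² = 1,010,000/√2, so w ≈ 845.1 mm; long side = w√2 ≈ 1195.1 mm.

845 × 1195 mm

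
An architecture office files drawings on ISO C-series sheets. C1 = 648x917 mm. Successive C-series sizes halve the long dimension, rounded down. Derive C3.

324 × 458 mm

C2: ⌊917/2⌋ × 648 = 458 × 648 mm
C3: ⌊648/2⌋ × 458 = 324 × 458 mm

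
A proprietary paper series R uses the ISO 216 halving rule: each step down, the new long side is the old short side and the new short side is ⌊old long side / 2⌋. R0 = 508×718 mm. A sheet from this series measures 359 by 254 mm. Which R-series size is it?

R0: 508 × 718 mm
R1: 359 × 508 mm
R2: 254 × 359 mm
R3: 179 × 254 mm
→ matches R2.

R2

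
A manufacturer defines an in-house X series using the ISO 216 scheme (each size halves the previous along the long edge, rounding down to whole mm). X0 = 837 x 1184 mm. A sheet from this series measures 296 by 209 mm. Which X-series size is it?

X4

X0: 837 × 1184 mm
X1: 592 × 837 mm
X2: 418 × 592 mm
X3: 296 × 418 mm
X4: 209 × 296 mm
X5: 148 × 209 mm
→ matches X4.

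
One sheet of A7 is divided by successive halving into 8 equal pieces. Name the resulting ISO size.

8 = 2^3, so 3 halving steps.
A7 → A8 → … → A10 after 3 steps.

A10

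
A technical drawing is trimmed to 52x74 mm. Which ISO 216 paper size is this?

A8 (52 × 74 mm)

Aspect ratio 74/52 ≈ 1.423 — close to the ISO √2 ≈ 1.414.
In the A-series (A0 area = 1 m²): A8 = 52 × 74 mm.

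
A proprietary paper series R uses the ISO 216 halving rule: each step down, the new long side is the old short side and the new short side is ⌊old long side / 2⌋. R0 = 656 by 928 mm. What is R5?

R1: ⌊928/2⌋ × 656 = 464 × 656 mm
R2: ⌊656/2⌋ × 464 = 328 × 464 mm
R3: ⌊464/2⌋ × 328 = 232 × 328 mm
R4: ⌊328/2⌋ × 232 = 164 × 232 mm
R5: ⌊232/2⌋ × 164 = 116 × 164 mm

116 × 164 mm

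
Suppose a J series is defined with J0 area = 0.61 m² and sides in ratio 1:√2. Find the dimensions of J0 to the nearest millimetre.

Let the short side be w mm. Then w · w√2 = 0.61 m² = 610,000 mm².
w² = 610,000/√2, so w ≈ 656.8 mm; long side = w√2 ≈ 928.8 mm.

657 × 929 mm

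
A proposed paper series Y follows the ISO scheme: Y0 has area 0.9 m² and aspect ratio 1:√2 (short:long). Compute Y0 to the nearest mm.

798 × 1128 mm

Let the short side be w mm. Then w · w√2 = 0.9 m² = 900,000 mm².
w² = 900,000/√2, so w ≈ 797.7 mm; long side = w√2 ≈ 1128.2 mm.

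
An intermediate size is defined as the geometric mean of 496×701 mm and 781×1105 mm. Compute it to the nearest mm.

Short side: √(496 · 781) = √387376 ≈ 622.4 → 622 mm
Long side: √(701 · 1105) = √774605 ≈ 880.1 → 880 mm

622 × 880 mm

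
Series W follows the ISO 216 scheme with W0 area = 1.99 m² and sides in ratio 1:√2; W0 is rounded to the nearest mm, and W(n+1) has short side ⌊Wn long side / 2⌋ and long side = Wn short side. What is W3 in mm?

Let W0's short side be w mm. w · w√2 = 1.99 m² = 1,990,000 mm², so w ≈ 1186.2 mm and w√2 ≈ 1677.6 mm → W0 = 1186 × 1678 mm.
W1: ⌊1678/2⌋ × 1186 = 839 × 1186 mm
W2: ⌊1186/2⌋ × 839 = 593 × 839 mm
W3: ⌊839/2⌋ × 593 = 419 × 593 mm

419 × 593 mm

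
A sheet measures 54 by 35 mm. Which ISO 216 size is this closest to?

Aspect ratio 54/35 ≈ 1.543 (ISO target is √2 ≈ 1.414).
In the A-series (A0 area = 1 m²): A9 = 37 × 52 mm.
Off by 4 mm total — nearest standard size.

A9 (37 × 52 mm)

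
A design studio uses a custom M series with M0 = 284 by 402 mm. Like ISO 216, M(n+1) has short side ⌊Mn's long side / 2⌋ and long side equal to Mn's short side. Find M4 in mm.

M1: ⌊402/2⌋ × 284 = 201 × 284 mm
M2: ⌊284/2⌋ × 201 = 142 × 201 mm
M3: ⌊201/2⌋ × 142 = 100 × 142 mm
M4: ⌊142/2⌋ × 100 = 71 × 100 mm

71 × 100 mm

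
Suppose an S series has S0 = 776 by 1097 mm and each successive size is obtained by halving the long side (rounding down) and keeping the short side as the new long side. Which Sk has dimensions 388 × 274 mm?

S3

S0: 776 × 1097 mm
S1: 548 × 776 mm
S2: 388 × 548 mm
S3: 274 × 388 mm
S4: 194 × 274 mm
→ matches S3.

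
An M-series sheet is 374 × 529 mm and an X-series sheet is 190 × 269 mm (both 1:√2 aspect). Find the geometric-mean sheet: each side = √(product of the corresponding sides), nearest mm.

Short side: √(374 · 190) = √71060 ≈ 266.6 → 267 mm
Long side: √(529 · 269) = √142301 ≈ 377.2 → 377 mm

267 × 377 mm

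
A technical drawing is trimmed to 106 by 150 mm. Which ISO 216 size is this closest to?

Aspect ratio 150/106 ≈ 1.415 — close to the ISO √2 ≈ 1.414.
In the A-series (A0 area = 1 m²): A6 = 105 × 148 mm.
Off by 3 mm total — nearest standard size.

A6 (105 × 148 mm)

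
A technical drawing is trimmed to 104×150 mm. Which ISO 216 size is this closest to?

Aspect ratio 150/104 ≈ 1.442 (ISO target is √2 ≈ 1.414).
In the A-series (A0 area = 1 m²): A6 = 105 × 148 mm.
Off by 3 mm total — nearest standard size.

A6 (105 × 148 mm)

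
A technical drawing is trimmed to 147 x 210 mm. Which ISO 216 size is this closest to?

A5 (148 × 210 mm)

Aspect ratio 210/147 ≈ 1.429 — close to the ISO √2 ≈ 1.414.
In the A-series (A0 area = 1 m²): A5 = 148 × 210 mm.
Off by 1 mm total — nearest standard size.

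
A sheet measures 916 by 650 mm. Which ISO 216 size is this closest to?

C1 (648 × 917 mm)

Aspect ratio 916/650 ≈ 1.409 — close to the ISO √2 ≈ 1.414.
In the C-series (envelope sizes, between A and B): C1 = 648 × 917 mm.
Off by 3 mm total — nearest standard size.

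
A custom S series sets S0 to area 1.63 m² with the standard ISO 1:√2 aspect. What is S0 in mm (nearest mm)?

Let the short side be w mm. Then w · w√2 = 1.63 m² = 1,630,000 mm².
w² = 1,630,000/√2, so w ≈ 1073.6 mm; long side = w√2 ≈ 1518.3 mm.

1074 × 1518 mm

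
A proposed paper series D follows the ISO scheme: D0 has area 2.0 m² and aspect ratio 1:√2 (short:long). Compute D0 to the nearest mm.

Let the short side be w mm. Then w · w√2 = 2.0 m² = 2,000,000 mm².
w² = 2,000,000/√2, so w ≈ 1189.2 mm; long side = w√2 ≈ 1681.8 mm.

1189 × 1682 mm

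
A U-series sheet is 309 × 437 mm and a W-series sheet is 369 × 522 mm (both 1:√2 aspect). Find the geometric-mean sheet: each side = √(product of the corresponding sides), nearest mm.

Short side: √(309 · 369) = √114021 ≈ 337.7 → 338 mm
Long side: √(437 · 522) = √228114 ≈ 477.6 → 478 mm

338 × 478 mm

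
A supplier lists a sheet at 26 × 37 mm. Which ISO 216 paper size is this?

A10 (26 × 37 mm)

Aspect ratio 37/26 ≈ 1.423 — close to the ISO √2 ≈ 1.414.
In the A-series (A0 area = 1 m²): A10 = 26 × 37 mm.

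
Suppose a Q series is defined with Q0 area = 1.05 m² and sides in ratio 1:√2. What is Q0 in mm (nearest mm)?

862 × 1219 mm

Let the short side be w mm. Then w · w√2 = 1.05 m² = 1,050,000 mm².
w² = 1,050,000/√2, so w ≈ 861.7 mm; long side = w√2 ≈ 1218.6 mm.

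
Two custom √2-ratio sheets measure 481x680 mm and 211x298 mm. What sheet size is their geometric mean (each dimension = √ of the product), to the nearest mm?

319 × 450 mm

Short side: √(481 · 211) = √101491 ≈ 318.6 → 319 mm
Long side: √(680 · 298) = √202640 ≈ 450.2 → 450 mm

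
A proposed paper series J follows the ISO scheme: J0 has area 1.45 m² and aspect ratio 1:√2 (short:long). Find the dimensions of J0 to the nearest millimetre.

Let the short side be w mm. Then w · w√2 = 1.45 m² = 1,450,000 mm².
w² = 1,450,000/√2, so w ≈ 1012.6 mm; long side = w√2 ≈ 1432.0 mm.

1013 × 1432 mm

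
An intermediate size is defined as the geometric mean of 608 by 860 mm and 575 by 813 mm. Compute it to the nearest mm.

Short side: √(608 · 575) = √349600 ≈ 591.3 → 591 mm
Long side: √(860 · 813) = √699180 ≈ 836.2 → 836 mm

591 × 836 mm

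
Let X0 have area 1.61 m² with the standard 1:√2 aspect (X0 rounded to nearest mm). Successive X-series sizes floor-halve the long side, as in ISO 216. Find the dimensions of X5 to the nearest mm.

188 × 266 mm

Let X0's short side be w mm. w · w√2 = 1.61 m² = 1,610,000 mm², so w ≈ 1067.0 mm and w√2 ≈ 1508.9 mm → X0 = 1067 × 1509 mm.
X1: ⌊1509/2⌋ × 1067 = 754 × 1067 mm
X2: ⌊1067/2⌋ × 754 = 533 × 754 mm
X3: ⌊754/2⌋ × 533 = 377 × 533 mm
X4: ⌊533/2⌋ × 377 = 266 × 377 mm
X5: ⌊377/2⌋ × 266 = 188 × 266 mm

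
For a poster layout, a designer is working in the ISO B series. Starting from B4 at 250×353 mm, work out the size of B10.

31 × 44 mm

B5: ⌊353/2⌋ × 250 = 176 × 250 mm
B6: ⌊250/2⌋ × 176 = 125 × 176 mm
B7: ⌊176/2⌋ × 125 = 88 × 125 mm
B8: ⌊125/2⌋ × 88 = 62 × 88 mm
B9: ⌊88/2⌋ × 62 = 44 × 62 mm
B10: ⌊62/2⌋ × 44 = 31 × 44 mm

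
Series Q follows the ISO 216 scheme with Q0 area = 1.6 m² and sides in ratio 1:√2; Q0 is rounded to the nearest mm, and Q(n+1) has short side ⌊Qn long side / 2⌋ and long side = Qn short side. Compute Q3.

376 × 532 mm

Let Q0's short side be w mm. w · w√2 = 1.6 m² = 1,600,000 mm², so w ≈ 1063.7 mm and w√2 ≈ 1504.2 mm → Q0 = 1064 × 1504 mm.
Q1: ⌊1504/2⌋ × 1064 = 752 × 1064 mm
Q2: ⌊1064/2⌋ × 752 = 532 × 752 mm
Q3: ⌊752/2⌋ × 532 = 376 × 532 mm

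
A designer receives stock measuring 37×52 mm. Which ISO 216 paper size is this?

Aspect ratio 52/37 ≈ 1.405 — close to the ISO √2 ≈ 1.414.
In the A-series (A0 area = 1 m²): A9 = 37 × 52 mm.

A9 (37 × 52 mm)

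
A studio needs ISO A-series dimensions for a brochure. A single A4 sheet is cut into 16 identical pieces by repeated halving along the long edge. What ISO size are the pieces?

A8

16 = 2^4, so 4 halving steps.
A4 → A5 → … → A8 after 4 steps.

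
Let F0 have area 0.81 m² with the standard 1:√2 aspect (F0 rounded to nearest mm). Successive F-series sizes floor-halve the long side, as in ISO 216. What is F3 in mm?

Let F0's short side be w mm. w · w√2 = 0.81 m² = 810,000 mm², so w ≈ 756.8 mm and w√2 ≈ 1070.3 mm → F0 = 757 × 1070 mm.
F1: ⌊1070/2⌋ × 757 = 535 × 757 mm
F2: ⌊757/2⌋ × 535 = 378 × 535 mm
F3: ⌊535/2⌋ × 378 = 267 × 378 mm

267 × 378 mm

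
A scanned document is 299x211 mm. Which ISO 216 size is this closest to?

A4 (210 × 297 mm)

Aspect ratio 299/211 ≈ 1.417 — close to the ISO √2 ≈ 1.414.
In the A-series (A0 area = 1 m²): A4 = 210 × 297 mm.
Off by 3 mm total — nearest standard size.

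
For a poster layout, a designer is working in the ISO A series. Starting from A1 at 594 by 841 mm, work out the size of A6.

A2: ⌊841/2⌋ × 594 = 420 × 594 mm
A3: ⌊594/2⌋ × 420 = 297 × 420 mm
A4: ⌊420/2⌋ × 297 = 210 × 297 mm
A5: ⌊297/2⌋ × 210 = 148 × 210 mm
A6: ⌊210/2⌋ × 148 = 105 × 148 mm

105 × 148 mm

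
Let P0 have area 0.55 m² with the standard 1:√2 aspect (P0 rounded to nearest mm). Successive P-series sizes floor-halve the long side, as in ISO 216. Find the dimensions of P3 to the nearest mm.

220 × 312 mm

Let P0's short side be w mm. w · w√2 = 0.55 m² = 550,000 mm², so w ≈ 623.6 mm and w√2 ≈ 881.9 mm → P0 = 624 × 882 mm.
P1: ⌊882/2⌋ × 624 = 441 × 624 mm
P2: ⌊624/2⌋ × 441 = 312 × 441 mm
P3: ⌊441/2⌋ × 312 = 220 × 312 mm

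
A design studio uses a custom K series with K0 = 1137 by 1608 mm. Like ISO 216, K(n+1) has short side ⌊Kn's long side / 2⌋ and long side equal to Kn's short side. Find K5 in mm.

K1 = 804 × 1137 mm (from K0 by 1 halving).
K2: ⌊1137/2⌋ × 804 = 568 × 804 mm
K3: ⌊804/2⌋ × 568 = 402 × 568 mm
K4: ⌊568/2⌋ × 402 = 284 × 402 mm
K5: ⌊402/2⌋ × 284 = 201 × 284 mm

201 × 284 mm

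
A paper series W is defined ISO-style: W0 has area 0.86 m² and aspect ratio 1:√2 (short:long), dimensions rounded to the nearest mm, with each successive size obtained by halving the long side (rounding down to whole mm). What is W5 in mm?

Let W0's short side be w mm. w · w√2 = 0.86 m² = 860,000 mm², so w ≈ 779.8 mm and w√2 ≈ 1102.8 mm → W0 = 780 × 1103 mm.
W1: ⌊1103/2⌋ × 780 = 551 × 780 mm
W2: ⌊780/2⌋ × 551 = 390 × 551 mm
W3: ⌊551/2⌋ × 390 = 275 × 390 mm
W4: ⌊390/2⌋ × 275 = 195 × 275 mm
W5: ⌊275/2⌋ × 195 = 137 × 195 mm

137 × 195 mm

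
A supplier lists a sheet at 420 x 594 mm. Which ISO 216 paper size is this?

Aspect ratio 594/420 ≈ 1.414 — close to the ISO √2 ≈ 1.414.
In the A-series (A0 area = 1 m²): A2 = 420 × 594 mm.

A2 (420 × 594 mm)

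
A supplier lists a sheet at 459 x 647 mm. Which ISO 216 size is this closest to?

Aspect ratio 647/459 ≈ 1.410 — close to the ISO √2 ≈ 1.414.
In the C-series (envelope sizes, between A and B): C2 = 458 × 648 mm.
Off by 2 mm total — nearest standard size.

C2 (458 × 648 mm)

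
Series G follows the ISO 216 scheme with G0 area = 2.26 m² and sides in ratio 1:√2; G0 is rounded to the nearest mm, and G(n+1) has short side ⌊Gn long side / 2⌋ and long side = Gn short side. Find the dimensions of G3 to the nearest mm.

Let G0's short side be w mm. w · w√2 = 2.26 m² = 2,260,000 mm², so w ≈ 1264.1 mm and w√2 ≈ 1787.8 mm → G0 = 1264 × 1788 mm.
G1: ⌊1788/2⌋ × 1264 = 894 × 1264 mm
G2: ⌊1264/2⌋ × 894 = 632 × 894 mm
G3: ⌊894/2⌋ × 632 = 447 × 632 mm

447 × 632 mm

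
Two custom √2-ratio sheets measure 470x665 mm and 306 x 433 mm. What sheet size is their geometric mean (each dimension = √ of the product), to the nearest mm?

Short side: √(470 · 306) = √143820 ≈ 379.2 → 379 mm
Long side: √(665 · 433) = √287945 ≈ 536.6 → 537 mm

379 × 537 mm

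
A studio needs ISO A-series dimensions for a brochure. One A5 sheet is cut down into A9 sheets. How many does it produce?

Each ISO step halves the sheet: 1 × A5 → 2 × A6 → 4 × A7 → 8 × A8 → …
From A5 to A9 is 4 halving steps: 2^4 = 16.

16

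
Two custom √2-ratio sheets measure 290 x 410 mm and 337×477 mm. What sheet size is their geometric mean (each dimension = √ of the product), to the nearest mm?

313 × 442 mm

Short side: √(290 · 337) = √97730 ≈ 312.6 → 313 mm
Long side: √(410 · 477) = √195570 ≈ 442.2 → 442 mm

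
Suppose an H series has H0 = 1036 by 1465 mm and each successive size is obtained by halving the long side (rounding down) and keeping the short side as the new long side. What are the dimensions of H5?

183 × 259 mm

H1: ⌊1465/2⌋ × 1036 = 732 × 1036 mm
H2: ⌊1036/2⌋ × 732 = 518 × 732 mm
H3: ⌊732/2⌋ × 518 = 366 × 518 mm
H4: ⌊518/2⌋ × 366 = 259 × 366 mm
H5: ⌊366/2⌋ × 259 = 183 × 259 mm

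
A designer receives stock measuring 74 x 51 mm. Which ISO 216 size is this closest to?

A8 (52 × 74 mm)

Aspect ratio 74/51 ≈ 1.451 (ISO target is √2 ≈ 1.414).
In the A-series (A0 area = 1 m²): A8 = 52 × 74 mm.
Off by 1 mm total — nearest standard size.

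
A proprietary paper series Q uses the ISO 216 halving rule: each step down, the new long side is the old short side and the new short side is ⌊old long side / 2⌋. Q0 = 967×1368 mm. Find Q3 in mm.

Q1 = 684 × 967 mm (from Q0 by 1 halving).
Q2: ⌊967/2⌋ × 684 = 483 × 684 mm
Q3: ⌊684/2⌋ × 483 = 342 × 483 mm

342 × 483 mm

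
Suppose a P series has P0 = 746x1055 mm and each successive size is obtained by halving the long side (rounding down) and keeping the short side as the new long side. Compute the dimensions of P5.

131 × 186 mm

P1: ⌊1055/2⌋ × 746 = 527 × 746 mm
P2: ⌊746/2⌋ × 527 = 373 × 527 mm
P3: ⌊527/2⌋ × 373 = 263 × 373 mm
P4: ⌊373/2⌋ × 263 = 186 × 263 mm
P5: ⌊263/2⌋ × 186 = 131 × 186 mm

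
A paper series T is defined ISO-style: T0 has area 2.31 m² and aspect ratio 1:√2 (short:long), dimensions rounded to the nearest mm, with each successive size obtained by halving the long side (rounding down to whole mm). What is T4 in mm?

Let T0's short side be w mm. w · w√2 = 2.31 m² = 2,310,000 mm², so w ≈ 1278.1 mm and w√2 ≈ 1807.4 mm → T0 = 1278 × 1807 mm.
T1: ⌊1807/2⌋ × 1278 = 903 × 1278 mm
T2: ⌊1278/2⌋ × 903 = 639 × 903 mm
T3: ⌊903/2⌋ × 639 = 451 × 639 mm
T4: ⌊639/2⌋ × 451 = 319 × 451 mm

319 × 451 mm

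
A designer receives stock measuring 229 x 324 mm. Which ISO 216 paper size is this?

C4 (229 × 324 mm)

Aspect ratio 324/229 ≈ 1.415 — close to the ISO √2 ≈ 1.414.
In the C-series (envelope sizes, between A and B): C4 = 229 × 324 mm.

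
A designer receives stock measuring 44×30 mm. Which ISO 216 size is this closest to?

B10 (31 × 44 mm)

Aspect ratio 44/30 ≈ 1.467 (ISO target is √2 ≈ 1.414).
In the B-series (B0 = 1000 × 1414 mm): B10 = 31 × 44 mm.
Off by 1 mm total — nearest standard size.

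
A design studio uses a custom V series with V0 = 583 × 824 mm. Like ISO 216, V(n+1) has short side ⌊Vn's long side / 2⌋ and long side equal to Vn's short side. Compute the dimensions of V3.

206 × 291 mm

V1: ⌊824/2⌋ × 583 = 412 × 583 mm
V2: ⌊583/2⌋ × 412 = 291 × 412 mm
V3: ⌊412/2⌋ × 291 = 206 × 291 mm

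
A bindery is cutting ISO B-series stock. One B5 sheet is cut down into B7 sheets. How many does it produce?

Each ISO step halves the sheet: 1 × B5 → 2 × B6 → 4 × B7
From B5 to B7 is 2 halving steps: 2^2 = 4.

4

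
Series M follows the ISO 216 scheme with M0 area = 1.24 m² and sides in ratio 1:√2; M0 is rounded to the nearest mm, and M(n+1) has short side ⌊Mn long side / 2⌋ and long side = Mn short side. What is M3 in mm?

Let M0's short side be w mm. w · w√2 = 1.24 m² = 1,240,000 mm², so w ≈ 936.4 mm and w√2 ≈ 1324.2 mm → M0 = 936 × 1324 mm.
M1: ⌊1324/2⌋ × 936 = 662 × 936 mm
M2: ⌊936/2⌋ × 662 = 468 × 662 mm
M3: ⌊662/2⌋ × 468 = 331 × 468 mm

331 × 468 mm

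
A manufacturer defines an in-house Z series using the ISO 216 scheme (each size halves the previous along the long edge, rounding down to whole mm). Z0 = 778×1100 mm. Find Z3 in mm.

275 × 389 mm

Z1: ⌊1100/2⌋ × 778 = 550 × 778 mm
Z2: ⌊778/2⌋ × 550 = 389 × 550 mm
Z3: ⌊550/2⌋ × 389 = 275 × 389 mm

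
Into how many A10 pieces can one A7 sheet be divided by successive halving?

A7 = 74 × 105 mm; A10 = 26 × 37 mm.
Each halving step doubles the count; 3 steps from A7 to A10.
2^3 = 8.

8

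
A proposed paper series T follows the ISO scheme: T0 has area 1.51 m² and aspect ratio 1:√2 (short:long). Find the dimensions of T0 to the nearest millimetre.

1033 × 1461 mm

Let the short side be w mm. Then w · w√2 = 1.51 m² = 1,510,000 mm².
w² = 1,510,000/√2, so w ≈ 1033.3 mm; long side = w√2 ≈ 1461.3 mm.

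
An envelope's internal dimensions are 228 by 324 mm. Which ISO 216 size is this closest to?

Aspect ratio 324/228 ≈ 1.421 — close to the ISO √2 ≈ 1.414.
In the C-series (envelope sizes, between A and B): C4 = 229 × 324 mm.
Off by 1 mm total — nearest standard size.

C4 (229 × 324 mm)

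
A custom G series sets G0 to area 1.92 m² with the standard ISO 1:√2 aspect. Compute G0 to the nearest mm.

Let the short side be w mm. Then w · w√2 = 1.92 m² = 1,920,000 mm².
w² = 1,920,000/√2, so w ≈ 1165.2 mm; long side = w√2 ≈ 1647.8 mm.

1165 × 1648 mm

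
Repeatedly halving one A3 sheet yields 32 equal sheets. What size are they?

A8

32 = 2^5, so 5 halving steps.
A3 → A4 → … → A8 after 5 steps.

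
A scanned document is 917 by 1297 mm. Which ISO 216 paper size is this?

C0 (917 × 1297 mm)

Aspect ratio 1297/917 ≈ 1.414 — close to the ISO √2 ≈ 1.414.
In the C-series (envelope sizes, between A and B): C0 = 917 × 1297 mm.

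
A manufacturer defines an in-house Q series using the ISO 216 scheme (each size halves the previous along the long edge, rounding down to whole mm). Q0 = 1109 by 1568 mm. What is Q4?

Q1 = 784 × 1109 mm (from Q0 by 1 halving).
Q2: ⌊1109/2⌋ × 784 = 554 × 784 mm
Q3: ⌊784/2⌋ × 554 = 392 × 554 mm
Q4: ⌊554/2⌋ × 392 = 277 × 392 mm

277 × 392 mm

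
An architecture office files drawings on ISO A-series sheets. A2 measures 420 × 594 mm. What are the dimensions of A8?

52 × 74 mm

A3: ⌊594/2⌋ × 420 = 297 × 420 mm
A4: ⌊420/2⌋ × 297 = 210 × 297 mm
A5: ⌊297/2⌋ × 210 = 148 × 210 mm
A6: ⌊210/2⌋ × 148 = 105 × 148 mm
A7: ⌊148/2⌋ × 105 = 74 × 105 mm
A8: ⌊105/2⌋ × 74 = 52 × 74 mm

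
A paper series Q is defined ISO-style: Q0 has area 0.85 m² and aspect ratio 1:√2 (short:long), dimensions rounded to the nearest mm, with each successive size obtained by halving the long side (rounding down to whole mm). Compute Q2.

Let Q0's short side be w mm. w · w√2 = 0.85 m² = 850,000 mm², so w ≈ 775.3 mm and w√2 ≈ 1096.4 mm → Q0 = 775 × 1096 mm.
Q1: ⌊1096/2⌋ × 775 = 548 × 775 mm
Q2: ⌊775/2⌋ × 548 = 387 × 548 mm

387 × 548 mm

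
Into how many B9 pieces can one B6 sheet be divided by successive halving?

Each ISO step halves the sheet: 1 × B6 → 2 × B7 → 4 × B8 → 8 × B9
From B6 to B9 is 3 halving steps: 2^3 = 8.

8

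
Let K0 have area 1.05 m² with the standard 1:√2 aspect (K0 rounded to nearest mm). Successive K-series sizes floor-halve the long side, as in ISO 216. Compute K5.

Let K0's short side be w mm. w · w√2 = 1.05 m² = 1,050,000 mm², so w ≈ 861.7 mm and w√2 ≈ 1218.6 mm → K0 = 862 × 1219 mm.
K1: ⌊1219/2⌋ × 862 = 609 × 862 mm
K2: ⌊862/2⌋ × 609 = 431 × 609 mm
K3: ⌊609/2⌋ × 431 = 304 × 431 mm
K4: ⌊431/2⌋ × 304 = 215 × 304 mm
K5: ⌊304/2⌋ × 215 = 152 × 215 mm

152 × 215 mm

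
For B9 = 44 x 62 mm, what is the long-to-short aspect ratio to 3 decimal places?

1.409

62 / 44 = 1.409
ISO 216 targets √2 ≈ 1.414; the -0.005 deviation is from mm rounding.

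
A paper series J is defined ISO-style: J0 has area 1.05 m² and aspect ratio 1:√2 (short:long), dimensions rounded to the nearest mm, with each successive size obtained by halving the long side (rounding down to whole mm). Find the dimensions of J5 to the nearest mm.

152 × 215 mm

Let J0's short side be w mm. w · w√2 = 1.05 m² = 1,050,000 mm², so w ≈ 861.7 mm and w√2 ≈ 1218.6 mm → J0 = 862 × 1219 mm.
J1: ⌊1219/2⌋ × 862 = 609 × 862 mm
J2: ⌊862/2⌋ × 609 = 431 × 609 mm
J3: ⌊609/2⌋ × 431 = 304 × 431 mm
J4: ⌊431/2⌋ × 304 = 215 × 304 mm
J5: ⌊304/2⌋ × 215 = 152 × 215 mm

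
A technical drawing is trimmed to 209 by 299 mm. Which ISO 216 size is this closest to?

A4 (210 × 297 mm)

Aspect ratio 299/209 ≈ 1.431 (ISO target is √2 ≈ 1.414).
In the A-series (A0 area = 1 m²): A4 = 210 × 297 mm.
Off by 3 mm total — nearest standard size.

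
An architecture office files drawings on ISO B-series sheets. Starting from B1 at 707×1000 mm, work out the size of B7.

B2: ⌊1000/2⌋ × 707 = 500 × 707 mm
B3: ⌊707/2⌋ × 500 = 353 × 500 mm
B4: ⌊500/2⌋ × 353 = 250 × 353 mm
B5: ⌊353/2⌋ × 250 = 176 × 250 mm
B6: ⌊250/2⌋ × 176 = 125 × 176 mm
B7: ⌊176/2⌋ × 125 = 88 × 125 mm

88 × 125 mm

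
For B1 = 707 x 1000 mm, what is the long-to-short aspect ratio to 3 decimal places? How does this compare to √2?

1.414

1000 / 707 = 1.414
Matches √2 ≈ 1.414 — the ISO 216 defining ratio.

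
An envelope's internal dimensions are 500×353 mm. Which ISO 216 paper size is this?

B3 (353 × 500 mm)

Aspect ratio 500/353 ≈ 1.416 — close to the ISO √2 ≈ 1.414.
In the B-series (B0 = 1000 × 1414 mm): B3 = 353 × 500 mm.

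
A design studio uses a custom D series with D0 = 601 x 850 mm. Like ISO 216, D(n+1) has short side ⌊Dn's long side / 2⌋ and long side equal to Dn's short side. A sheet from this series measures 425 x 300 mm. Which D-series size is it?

D2

D0: 601 × 850 mm
D1: 425 × 601 mm
D2: 300 × 425 mm
D3: 212 × 300 mm
→ matches D2.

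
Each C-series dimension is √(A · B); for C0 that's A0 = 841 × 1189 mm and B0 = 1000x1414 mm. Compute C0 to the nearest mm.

Short: √(841 · 1000) = √841000 ≈ 917.1 mm.
Long: √(1189 · 1414) = √1681246 ≈ 1296.6 mm.

917 × 1297 mm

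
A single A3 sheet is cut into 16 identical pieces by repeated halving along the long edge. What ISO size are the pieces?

A7

16 = 2^4, so 4 halving steps.
A3 → A4 → … → A7 after 4 steps.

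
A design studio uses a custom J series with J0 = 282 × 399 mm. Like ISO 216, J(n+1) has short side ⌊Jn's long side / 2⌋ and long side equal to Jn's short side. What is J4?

J1 = 199 × 282 mm (from J0 by 1 halving).
J2: ⌊282/2⌋ × 199 = 141 × 199 mm
J3: ⌊199/2⌋ × 141 = 99 × 141 mm
J4: ⌊141/2⌋ × 99 = 70 × 99 mm

70 × 99 mm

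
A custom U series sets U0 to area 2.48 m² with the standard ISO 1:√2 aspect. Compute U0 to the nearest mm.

1324 × 1873 mm

Let the short side be w mm. Then w · w√2 = 2.48 m² = 2,480,000 mm².
w² = 2,480,000/√2, so w ≈ 1324.2 mm; long side = w√2 ≈ 1872.8 mm.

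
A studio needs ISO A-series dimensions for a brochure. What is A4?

210 × 297 mm

A0 = 841 × 1189 mm (A0 has area 1 m², aspect 1:√2).
A1: ⌊1189/2⌋ × 841 = 594 × 841 mm
A2: ⌊841/2⌋ × 594 = 420 × 594 mm
A3: ⌊594/2⌋ × 420 = 297 × 420 mm
A4: ⌊420/2⌋ × 297 = 210 × 297 mm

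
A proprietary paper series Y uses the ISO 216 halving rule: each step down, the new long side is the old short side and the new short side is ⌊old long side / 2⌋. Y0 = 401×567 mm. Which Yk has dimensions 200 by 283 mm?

Y0: 401 × 567 mm
Y1: 283 × 401 mm
Y2: 200 × 283 mm
Y3: 141 × 200 mm
→ matches Y2.

Y2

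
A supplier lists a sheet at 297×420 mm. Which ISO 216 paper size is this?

A3 (297 × 420 mm)

Aspect ratio 420/297 ≈ 1.414 — close to the ISO √2 ≈ 1.414.
In the A-series (A0 area = 1 m²): A3 = 297 × 420 mm.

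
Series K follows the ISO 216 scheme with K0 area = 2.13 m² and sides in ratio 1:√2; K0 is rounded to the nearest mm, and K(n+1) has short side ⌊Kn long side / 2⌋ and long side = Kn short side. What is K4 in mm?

Let K0's short side be w mm. w · w√2 = 2.13 m² = 2,130,000 mm², so w ≈ 1227.2 mm and w√2 ≈ 1735.6 mm → K0 = 1227 × 1736 mm.
K1: ⌊1736/2⌋ × 1227 = 868 × 1227 mm
K2: ⌊1227/2⌋ × 868 = 613 × 868 mm
K3: ⌊868/2⌋ × 613 = 434 × 613 mm
K4: ⌊613/2⌋ × 434 = 306 × 434 mm

306 × 434 mm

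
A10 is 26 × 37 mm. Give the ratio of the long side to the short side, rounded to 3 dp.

37 / 26 = 1.423
ISO 216 targets √2 ≈ 1.414; the +0.009 deviation is from mm rounding.

1.423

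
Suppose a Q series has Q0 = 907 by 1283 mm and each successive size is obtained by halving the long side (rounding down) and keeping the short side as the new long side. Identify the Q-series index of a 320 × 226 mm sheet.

Q4

Q0: 907 × 1283 mm
Q1: 641 × 907 mm
Q2: 453 × 641 mm
Q3: 320 × 453 mm
Q4: 226 × 320 mm
Q5: 160 × 226 mm
→ matches Q4.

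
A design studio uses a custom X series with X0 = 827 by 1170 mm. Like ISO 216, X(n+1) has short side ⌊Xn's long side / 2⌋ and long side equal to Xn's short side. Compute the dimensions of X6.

103 × 146 mm

X1 = 585 × 827 mm (from X0 by 1 halving).
X2: ⌊827/2⌋ × 585 = 413 × 585 mm
X3: ⌊585/2⌋ × 413 = 292 × 413 mm
X4: ⌊413/2⌋ × 292 = 206 × 292 mm
X5: ⌊292/2⌋ × 206 = 146 × 206 mm
X6: ⌊206/2⌋ × 146 = 103 × 146 mm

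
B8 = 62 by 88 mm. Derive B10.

B9: ⌊88/2⌋ × 62 = 44 × 62 mm
B10: ⌊62/2⌋ × 44 = 31 × 44 mm

31 × 44 mm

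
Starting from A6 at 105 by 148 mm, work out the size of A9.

A7: ⌊148/2⌋ × 105 = 74 × 105 mm
A8: ⌊105/2⌋ × 74 = 52 × 74 mm
A9: ⌊74/2⌋ × 52 = 37 × 52 mm

37 × 52 mm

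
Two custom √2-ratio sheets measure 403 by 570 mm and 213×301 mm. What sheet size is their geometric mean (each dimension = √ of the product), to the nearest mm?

Short side: √(403 · 213) = √85839 ≈ 293.0 → 293 mm
Long side: √(570 · 301) = √171570 ≈ 414.2 → 414 mm

293 × 414 mm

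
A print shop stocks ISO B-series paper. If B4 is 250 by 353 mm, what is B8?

B5: ⌊353/2⌋ × 250 = 176 × 250 mm
B6: ⌊250/2⌋ × 176 = 125 × 176 mm
B7: ⌊176/2⌋ × 125 = 88 × 125 mm
B8: ⌊125/2⌋ × 88 = 62 × 88 mm

62 × 88 mm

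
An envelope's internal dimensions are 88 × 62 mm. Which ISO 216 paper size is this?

Aspect ratio 88/62 ≈ 1.419 — close to the ISO √2 ≈ 1.414.
In the B-series (B0 = 1000 × 1414 mm): B8 = 62 × 88 mm.

B8 (62 × 88 mm)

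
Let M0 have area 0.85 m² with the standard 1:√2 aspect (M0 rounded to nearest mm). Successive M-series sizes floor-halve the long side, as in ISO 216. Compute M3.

Let M0's short side be w mm. w · w√2 = 0.85 m² = 850,000 mm², so w ≈ 775.3 mm and w√2 ≈ 1096.4 mm → M0 = 775 × 1096 mm.
M1: ⌊1096/2⌋ × 775 = 548 × 775 mm
M2: ⌊775/2⌋ × 548 = 387 × 548 mm
M3: ⌊548/2⌋ × 387 = 274 × 387 mm

274 × 387 mm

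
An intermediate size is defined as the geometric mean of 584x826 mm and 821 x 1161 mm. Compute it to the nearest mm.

Short side: √(584 · 821) = √479464 ≈ 692.4 → 692 mm
Long side: √(826 · 1161) = √958986 ≈ 979.3 → 979 mm

692 × 979 mm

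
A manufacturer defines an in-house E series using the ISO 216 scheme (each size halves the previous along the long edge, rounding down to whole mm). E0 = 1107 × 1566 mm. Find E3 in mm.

391 × 553 mm

E1: ⌊1566/2⌋ × 1107 = 783 × 1107 mm
E2: ⌊1107/2⌋ × 783 = 553 × 783 mm
E3: ⌊783/2⌋ × 553 = 391 × 553 mm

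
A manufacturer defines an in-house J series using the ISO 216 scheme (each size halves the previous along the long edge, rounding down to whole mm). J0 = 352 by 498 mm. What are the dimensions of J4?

J1: ⌊498/2⌋ × 352 = 249 × 352 mm
J2: ⌊352/2⌋ × 249 = 176 × 249 mm
J3: ⌊249/2⌋ × 176 = 124 × 176 mm
J4: ⌊176/2⌋ × 124 = 88 × 124 mm

88 × 124 mm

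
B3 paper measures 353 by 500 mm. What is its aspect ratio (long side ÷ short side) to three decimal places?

500 / 353 = 1.416
ISO 216 targets √2 ≈ 1.414; the +0.002 deviation is from mm rounding.

1.416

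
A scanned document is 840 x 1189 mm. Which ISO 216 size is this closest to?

A0 (841 × 1189 mm)

Aspect ratio 1189/840 ≈ 1.415 — close to the ISO √2 ≈ 1.414.
In the A-series (A0 area = 1 m²): A0 = 841 × 1189 mm.
Off by 1 mm total — nearest standard size.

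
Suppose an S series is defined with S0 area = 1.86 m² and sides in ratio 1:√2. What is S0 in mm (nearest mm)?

1147 × 1622 mm

Let the short side be w mm. Then w · w√2 = 1.86 m² = 1,860,000 mm².
w² = 1,860,000/√2, so w ≈ 1146.8 mm; long side = w√2 ≈ 1621.9 mm.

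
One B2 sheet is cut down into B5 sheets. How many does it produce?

Each ISO step halves the sheet: 1 × B2 → 2 × B3 → 4 × B4 → 8 × B5
From B2 to B5 is 3 halving steps: 2^3 = 8.

8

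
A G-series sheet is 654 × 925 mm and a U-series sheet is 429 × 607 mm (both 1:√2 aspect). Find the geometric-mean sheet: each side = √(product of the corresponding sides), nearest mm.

Short side: √(654 · 429) = √280566 ≈ 529.7 → 530 mm
Long side: √(925 · 607) = √561475 ≈ 749.3 → 749 mm

530 × 749 mm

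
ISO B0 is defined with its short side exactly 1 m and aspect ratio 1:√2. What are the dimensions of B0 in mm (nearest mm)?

Short side = 1000 mm; long side = 1000√2 ≈ 1414.2 mm.

1000 × 1414 mm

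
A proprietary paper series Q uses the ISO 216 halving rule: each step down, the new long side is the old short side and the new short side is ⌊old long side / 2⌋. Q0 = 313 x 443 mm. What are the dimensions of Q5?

Q1: ⌊443/2⌋ × 313 = 221 × 313 mm
Q2: ⌊313/2⌋ × 221 = 156 × 221 mm
Q3: ⌊221/2⌋ × 156 = 110 × 156 mm
Q4: ⌊156/2⌋ × 110 = 78 × 110 mm
Q5: ⌊110/2⌋ × 78 = 55 × 78 mm

55 × 78 mm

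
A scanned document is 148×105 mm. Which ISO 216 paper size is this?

A6 (105 × 148 mm)

Aspect ratio 148/105 ≈ 1.410 — close to the ISO √2 ≈ 1.414.
In the A-series (A0 area = 1 m²): A6 = 105 × 148 mm.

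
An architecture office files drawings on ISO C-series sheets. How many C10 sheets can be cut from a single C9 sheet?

2

Each ISO step halves the sheet: 1 × C9 → 2 × C10
From C9 to C10 is 1 halving step: 2^1 = 2.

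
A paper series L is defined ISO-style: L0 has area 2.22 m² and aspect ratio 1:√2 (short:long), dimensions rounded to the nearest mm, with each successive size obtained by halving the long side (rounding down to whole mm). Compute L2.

626 × 886 mm

Let L0's short side be w mm. w · w√2 = 2.22 m² = 2,220,000 mm², so w ≈ 1252.9 mm and w√2 ≈ 1771.9 mm → L0 = 1253 × 1772 mm.
L1: ⌊1772/2⌋ × 1253 = 886 × 1253 mm
L2: ⌊1253/2⌋ × 886 = 626 × 886 mm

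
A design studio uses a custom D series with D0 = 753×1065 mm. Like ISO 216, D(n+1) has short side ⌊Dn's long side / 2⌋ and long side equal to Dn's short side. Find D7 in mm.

66 × 94 mm

D1 = 532 × 753 mm (from D0 by 1 halving).
D2: ⌊753/2⌋ × 532 = 376 × 532 mm
D3: ⌊532/2⌋ × 376 = 266 × 376 mm
D4: ⌊376/2⌋ × 266 = 188 × 266 mm
D5: ⌊266/2⌋ × 188 = 133 × 188 mm
D6: ⌊188/2⌋ × 133 = 94 × 133 mm
D7: ⌊133/2⌋ × 94 = 66 × 94 mm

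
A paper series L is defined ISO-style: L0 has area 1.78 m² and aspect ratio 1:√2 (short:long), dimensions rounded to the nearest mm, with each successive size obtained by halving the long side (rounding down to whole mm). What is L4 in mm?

Let L0's short side be w mm. w · w√2 = 1.78 m² = 1,780,000 mm², so w ≈ 1121.9 mm and w√2 ≈ 1586.6 mm → L0 = 1122 × 1587 mm.
L1: ⌊1587/2⌋ × 1122 = 793 × 1122 mm
L2: ⌊1122/2⌋ × 793 = 561 × 793 mm
L3: ⌊793/2⌋ × 561 = 396 × 561 mm
L4: ⌊561/2⌋ × 396 = 280 × 396 mm

280 × 396 mm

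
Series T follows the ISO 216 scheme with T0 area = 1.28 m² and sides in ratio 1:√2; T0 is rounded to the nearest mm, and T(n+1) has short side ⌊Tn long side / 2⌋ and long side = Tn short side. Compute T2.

Let T0's short side be w mm. w · w√2 = 1.28 m² = 1,280,000 mm², so w ≈ 951.4 mm and w√2 ≈ 1345.4 mm → T0 = 951 × 1345 mm.
T1: ⌊1345/2⌋ × 951 = 672 × 951 mm
T2: ⌊951/2⌋ × 672 = 475 × 672 mm

475 × 672 mm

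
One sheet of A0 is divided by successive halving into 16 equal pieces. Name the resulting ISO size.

16 = 2^4, so 4 halving steps.
A0 → A1 → … → A4 after 4 steps.

A4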